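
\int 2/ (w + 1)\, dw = log(w^2 + 2*w + 1) + C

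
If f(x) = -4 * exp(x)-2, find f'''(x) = -4*exp(x)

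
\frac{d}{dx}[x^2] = 2*x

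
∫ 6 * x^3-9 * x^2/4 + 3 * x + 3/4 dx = 3*x^4/2 - 3*x^3/4 + 3*x^2/2 + 3*x/4 + C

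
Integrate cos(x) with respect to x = sin(x) + C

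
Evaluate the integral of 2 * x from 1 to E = -1 + exp(2)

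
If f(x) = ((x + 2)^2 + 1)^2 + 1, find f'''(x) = 24*x + 48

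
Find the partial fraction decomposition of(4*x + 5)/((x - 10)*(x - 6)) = -29/(4*(x - 6)) + 45/(4*(x - 10))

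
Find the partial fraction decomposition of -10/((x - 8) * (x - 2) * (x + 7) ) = -2/(27*(x + 7)) + 5/(27*(x - 2)) - 1/(9*(x - 8))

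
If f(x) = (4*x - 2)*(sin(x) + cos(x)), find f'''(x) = 4*x*sin(x) - 4*x*cos(x) - 14*sin(x) - 10*cos(x)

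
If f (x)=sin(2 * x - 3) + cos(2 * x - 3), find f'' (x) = -4*sin(2*x - 3) - 4*cos(2*x - 3)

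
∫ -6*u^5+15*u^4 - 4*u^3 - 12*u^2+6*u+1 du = -u^6 + 3*u^5 - u^4 - 4*u^3 + 3*u^2 + u + C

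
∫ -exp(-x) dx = exp(-x) + C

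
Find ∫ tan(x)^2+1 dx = tan(x) + C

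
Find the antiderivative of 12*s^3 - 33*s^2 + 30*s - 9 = 3*s^4 - 11*s^3 + 15*s^2 - 9*s + C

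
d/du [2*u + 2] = 2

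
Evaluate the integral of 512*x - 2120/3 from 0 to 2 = -1168/3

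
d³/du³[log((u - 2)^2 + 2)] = (4*u^3 - 24*u^2 + 24*u + 16)/(u^6 - 12*u^5 + 66*u^4 - 208*u^3 + 396*u^2 - 432*u + 216)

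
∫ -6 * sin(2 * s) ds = 3*cos(2*s) + C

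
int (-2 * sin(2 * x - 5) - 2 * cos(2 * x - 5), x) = -sin(2*x - 5) + cos(2*x - 5) + C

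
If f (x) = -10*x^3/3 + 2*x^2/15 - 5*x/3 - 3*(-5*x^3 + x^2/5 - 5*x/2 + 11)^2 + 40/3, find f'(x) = -450*x^5 + 30*x^4 - 7512*x^3/25 + 989*x^2 - 1909*x/30 + 490/3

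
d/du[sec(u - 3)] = tan(u - 3)*sec(u - 3)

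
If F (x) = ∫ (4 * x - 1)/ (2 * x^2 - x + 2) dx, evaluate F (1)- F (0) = -log(2) + log(3)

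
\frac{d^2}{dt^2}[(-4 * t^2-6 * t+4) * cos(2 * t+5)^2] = -32*t^2*sin(2*t + 5)^2 + 32*t^2*cos(2*t + 5)^2 - 48*t*sin(2*t + 5)^2 + 32*t*sin(4*t + 10) + 48*t*cos(2*t + 5)^2 + 32*sin(2*t + 5)^2 + 24*sin(4*t + 10) - 40*cos(2*t + 5)^2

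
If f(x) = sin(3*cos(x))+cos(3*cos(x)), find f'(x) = -3*sqrt(2)*sin(x)*cos(3*cos(x) + pi/4)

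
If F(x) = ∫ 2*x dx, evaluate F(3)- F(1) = 8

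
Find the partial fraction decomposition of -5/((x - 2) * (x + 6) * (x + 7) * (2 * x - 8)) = 5/(198*(x + 7)) - 1/(32*(x + 6)) + 5/(288*(x - 2)) - 1/(88*(x - 4))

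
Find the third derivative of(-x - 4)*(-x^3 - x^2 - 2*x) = 24*x + 30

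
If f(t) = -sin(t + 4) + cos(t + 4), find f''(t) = sin(t + 4) - cos(t + 4)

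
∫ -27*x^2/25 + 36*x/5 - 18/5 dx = -9*x^3/25 + 18*x^2/5 - 18*x/5 + C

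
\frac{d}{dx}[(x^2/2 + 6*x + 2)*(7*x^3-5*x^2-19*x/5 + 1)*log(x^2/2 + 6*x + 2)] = 35*x^4*log(x^2/2 + 6*x + 2)/2 + 7*x^4 + 158*x^3*log(x^2/2 + 6*x + 2) + 37*x^3 - 537*x^2*log(x^2/2 + 6*x + 2)/10 - 169*x^2/5 - 323*x*log(x^2/2 + 6*x + 2)/5 - 109*x/5 - 8*log(x^2/2 + 6*x + 2)/5 + 6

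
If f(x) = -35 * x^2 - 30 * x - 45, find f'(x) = -70*x - 30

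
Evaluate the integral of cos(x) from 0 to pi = 0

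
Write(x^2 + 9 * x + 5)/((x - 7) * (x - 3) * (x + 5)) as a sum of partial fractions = -5/(32*(x + 5)) - 41/(32*(x - 3)) + 39/(16*(x - 7))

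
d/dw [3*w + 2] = 3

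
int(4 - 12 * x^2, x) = -4*x^3 + 4*x + C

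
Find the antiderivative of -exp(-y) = exp(-y) + C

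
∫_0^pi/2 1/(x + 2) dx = -log(4) + log(pi + 4)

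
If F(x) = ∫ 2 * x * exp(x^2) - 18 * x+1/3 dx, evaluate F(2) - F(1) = -80/3 - E + exp(4)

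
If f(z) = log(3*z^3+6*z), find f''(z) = (-3*z^4 - 4)/(z^6 + 4*z^4 + 4*z^2)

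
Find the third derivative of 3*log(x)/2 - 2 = 3/x^3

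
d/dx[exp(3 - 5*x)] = -5*exp(3 - 5*x)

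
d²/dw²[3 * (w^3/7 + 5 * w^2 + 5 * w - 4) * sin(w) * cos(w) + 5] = -6*w^3*sin(2*w)/7 - 30*w^2*sin(2*w) + 18*w^2*cos(2*w)/7 - 201*w*sin(2*w)/7 + 60*w*cos(2*w) + 39*sin(2*w) + 30*cos(2*w)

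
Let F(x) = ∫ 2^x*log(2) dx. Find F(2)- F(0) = 3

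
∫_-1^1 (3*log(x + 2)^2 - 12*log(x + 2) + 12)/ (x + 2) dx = (-2 + log(3))^3 + 8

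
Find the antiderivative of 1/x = log(-12*x) + C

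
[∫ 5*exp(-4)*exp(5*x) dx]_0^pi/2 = -exp(-4) + exp(-4 + 5*pi/2)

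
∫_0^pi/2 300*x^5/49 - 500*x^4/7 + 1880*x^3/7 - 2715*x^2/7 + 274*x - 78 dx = -15*pi^2/4 - 32 + 15*pi^3/56 + 9*pi + 2*(-5*pi^2/4 - 4 + 5*pi^3/56 + 3*pi)^2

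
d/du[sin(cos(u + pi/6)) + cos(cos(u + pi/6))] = -sqrt(2)*sin(u + pi/6)*cos(-sin(u)/2 + sqrt(3)*cos(u)/2 + pi/4)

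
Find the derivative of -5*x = -5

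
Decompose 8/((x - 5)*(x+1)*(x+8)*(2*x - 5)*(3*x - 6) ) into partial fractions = -128/(2205*(2*x - 5)) + 4/(28665*(x + 8)) - 4/(1323*(x + 1)) + 4/(135*(x - 2)) + 4/(1755*(x - 5))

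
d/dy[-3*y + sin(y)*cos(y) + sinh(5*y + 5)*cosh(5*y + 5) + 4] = cos(2*y) + 5*cosh(10*y + 10) - 3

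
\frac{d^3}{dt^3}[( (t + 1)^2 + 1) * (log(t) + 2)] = (2*t^2 - 2*t + 4)/t^3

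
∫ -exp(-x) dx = exp(-x) + C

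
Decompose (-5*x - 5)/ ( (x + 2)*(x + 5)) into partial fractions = -20/(3*(x + 5)) + 5/(3*(x + 2))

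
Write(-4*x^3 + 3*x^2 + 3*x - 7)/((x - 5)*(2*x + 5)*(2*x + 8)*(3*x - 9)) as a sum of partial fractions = 89/(495*(2*x + 5)) - 95/(378*(x + 4)) + 79/(924*(x - 3)) - 139/(540*(x - 5))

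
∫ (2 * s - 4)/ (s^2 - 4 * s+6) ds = log((s - 2)^2 + 2) + C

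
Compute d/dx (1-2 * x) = -2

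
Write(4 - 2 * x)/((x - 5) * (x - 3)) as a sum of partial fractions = 1/(x - 3) - 3/(x - 5)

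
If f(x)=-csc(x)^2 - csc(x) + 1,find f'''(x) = (-1 - 8/sin(x) + 6/sin(x)^2 + 24/sin(x)^3)*cos(x)/sin(x)^2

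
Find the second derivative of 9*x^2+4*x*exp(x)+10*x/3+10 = 4*x*exp(x) + 8*exp(x) + 18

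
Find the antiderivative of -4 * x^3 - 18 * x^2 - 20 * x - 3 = -x^4 - 6*x^3 - 10*x^2 - 3*x + C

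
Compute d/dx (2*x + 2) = 2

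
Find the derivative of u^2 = 2*u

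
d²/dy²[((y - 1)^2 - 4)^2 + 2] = 12*y^2 - 24*y - 4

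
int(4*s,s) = 2*s^2 + C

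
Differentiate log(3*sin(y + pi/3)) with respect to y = 1/tan(y + pi/3)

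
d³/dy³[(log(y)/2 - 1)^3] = (3*log(y)^2 - 21*log(y) + 33)/(4*y^3)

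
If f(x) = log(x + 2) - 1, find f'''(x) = 2/(x^3 + 6*x^2 + 12*x + 8)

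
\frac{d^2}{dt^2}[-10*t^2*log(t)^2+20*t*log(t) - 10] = (-20*t*log(t)^2 - 60*t*log(t) - 20*t + 20)/t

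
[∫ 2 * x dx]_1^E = -1 + exp(2)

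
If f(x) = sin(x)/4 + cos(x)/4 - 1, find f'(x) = -sin(x)/4 + cos(x)/4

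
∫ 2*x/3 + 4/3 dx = x^2/3 + 4*x/3 + C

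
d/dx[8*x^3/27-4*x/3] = 8*x^2/9 - 4/3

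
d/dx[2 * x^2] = 4*x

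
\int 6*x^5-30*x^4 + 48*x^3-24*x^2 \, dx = x^6 - 6*x^5 + 12*x^4 - 8*x^3 + C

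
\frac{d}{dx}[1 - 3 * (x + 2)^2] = -6*x - 12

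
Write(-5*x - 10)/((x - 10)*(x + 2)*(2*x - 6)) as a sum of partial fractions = 5/(14*(x - 3)) - 5/(14*(x - 10))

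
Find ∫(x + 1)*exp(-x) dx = (-x - 2)*exp(-x) + C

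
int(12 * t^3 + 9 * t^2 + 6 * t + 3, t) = 3*t^4 + 3*t^3 + 3*t^2 + 3*t + C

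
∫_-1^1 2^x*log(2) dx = 3/2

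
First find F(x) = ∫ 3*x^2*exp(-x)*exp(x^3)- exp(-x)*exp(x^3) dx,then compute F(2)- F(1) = -1 + exp(6)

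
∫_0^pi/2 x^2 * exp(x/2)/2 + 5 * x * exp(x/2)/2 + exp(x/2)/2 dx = 1 + (-1 + pi/2 + pi^2/4)*exp(pi/4)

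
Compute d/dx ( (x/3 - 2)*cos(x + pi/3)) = -x*sin(x + pi/3)/3 + 2*sin(x + pi/3) + cos(x + pi/3)/3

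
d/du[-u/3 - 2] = -1/3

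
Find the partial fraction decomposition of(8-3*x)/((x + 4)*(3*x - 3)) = -4/(3*(x + 4)) + 1/(3*(x - 1))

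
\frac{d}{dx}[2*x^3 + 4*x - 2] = 6*x^2 + 4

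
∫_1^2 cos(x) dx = -sin(1) + sin(2)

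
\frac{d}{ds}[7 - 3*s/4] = -3/4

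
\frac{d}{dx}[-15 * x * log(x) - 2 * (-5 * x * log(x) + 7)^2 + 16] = -100*x*log(x)^2 - 100*x*log(x) + 125*log(x) + 125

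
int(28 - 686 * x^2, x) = -686*x^3/3 + 28*x + C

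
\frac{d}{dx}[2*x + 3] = 2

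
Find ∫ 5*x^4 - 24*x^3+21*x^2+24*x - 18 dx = x^5 - 6*x^4 + 7*x^3 + 12*x^2 - 18*x + C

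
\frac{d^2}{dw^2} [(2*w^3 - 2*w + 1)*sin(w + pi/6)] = -2*w^3*sin(w + pi/6) + 12*w^2*cos(w + pi/6) + 14*w*sin(w + pi/6) - sin(w + pi/6) - 4*cos(w + pi/6)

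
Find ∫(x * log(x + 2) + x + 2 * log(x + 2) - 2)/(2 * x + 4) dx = (x - 2)*log(x + 2)/2 + C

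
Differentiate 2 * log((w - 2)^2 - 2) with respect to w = (4*w - 8)/(w^2 - 4*w + 2)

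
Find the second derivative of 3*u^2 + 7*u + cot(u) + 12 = 6 + 2*cos(u)/sin(u)^3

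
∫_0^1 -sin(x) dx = -1 + cos(1)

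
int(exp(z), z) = exp(z) + C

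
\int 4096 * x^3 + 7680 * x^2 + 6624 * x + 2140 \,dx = 1024*x^4 + 2560*x^3 + 3312*x^2 + 2140*x + C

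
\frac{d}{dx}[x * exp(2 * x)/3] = 2*x*exp(2*x)/3 + exp(2*x)/3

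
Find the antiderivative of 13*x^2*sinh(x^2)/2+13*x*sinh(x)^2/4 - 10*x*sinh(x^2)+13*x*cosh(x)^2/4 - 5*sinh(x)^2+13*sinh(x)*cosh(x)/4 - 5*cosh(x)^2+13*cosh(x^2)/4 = (13*x - 20)*(sinh(2*x) + 2*cosh(x^2))/8 + C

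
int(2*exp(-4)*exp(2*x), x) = exp(2*x - 4) + C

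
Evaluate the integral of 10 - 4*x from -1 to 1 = 20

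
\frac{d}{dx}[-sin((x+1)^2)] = -2*(x + 1)*cos(x^2 + 2*x + 1)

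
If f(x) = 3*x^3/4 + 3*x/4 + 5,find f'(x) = 9*x^2/4 + 3/4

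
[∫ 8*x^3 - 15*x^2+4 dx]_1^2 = -1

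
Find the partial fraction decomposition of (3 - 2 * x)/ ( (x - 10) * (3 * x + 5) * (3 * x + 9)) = -19/(140*(3*x + 5)) + 3/(52*(x + 3)) - 17/(1365*(x - 10))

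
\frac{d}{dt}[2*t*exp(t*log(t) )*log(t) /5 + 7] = 2*t*exp(t*log(t))*log(t)^2/5 + 2*t*exp(t*log(t))*log(t)/5 + 2*exp(t*log(t))*log(t)/5 + 2*exp(t*log(t))/5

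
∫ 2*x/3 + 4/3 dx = x^2/3 + 4*x/3 + C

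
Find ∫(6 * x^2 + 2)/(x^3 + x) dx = 2*log(-x^3 - x) + C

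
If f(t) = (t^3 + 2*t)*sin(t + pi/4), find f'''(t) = t*(-t^2*cos(t + pi/4) - 9*t*sin(t + pi/4) + 16*cos(t + pi/4))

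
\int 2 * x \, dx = x^2 + C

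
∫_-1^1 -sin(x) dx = 0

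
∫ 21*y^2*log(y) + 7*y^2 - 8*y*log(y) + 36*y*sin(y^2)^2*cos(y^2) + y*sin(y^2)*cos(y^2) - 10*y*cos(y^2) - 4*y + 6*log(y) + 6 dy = y*(7*y^2 - 4*y + 6)*log(y) + 6*sin(y^2)^3 + sin(y^2)^2/4 - 5*sin(y^2) + C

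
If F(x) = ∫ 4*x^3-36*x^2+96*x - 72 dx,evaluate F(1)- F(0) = -35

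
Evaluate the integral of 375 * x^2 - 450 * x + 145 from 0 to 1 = 45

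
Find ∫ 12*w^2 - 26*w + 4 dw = 4*w^3 - 13*w^2 + 4*w + C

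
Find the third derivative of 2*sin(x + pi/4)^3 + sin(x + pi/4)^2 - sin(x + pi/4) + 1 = -42*sin(x + pi/4)^2*cos(x + pi/4) - 4*cos(2*x) + 12*cos(x + pi/4)^3 + cos(x + pi/4)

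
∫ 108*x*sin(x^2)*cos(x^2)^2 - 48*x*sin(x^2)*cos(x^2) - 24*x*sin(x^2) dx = -3*cos(x^2)/2 + 6*cos(2*x^2) - 9*cos(3*x^2)/2 + C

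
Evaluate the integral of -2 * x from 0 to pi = -pi^2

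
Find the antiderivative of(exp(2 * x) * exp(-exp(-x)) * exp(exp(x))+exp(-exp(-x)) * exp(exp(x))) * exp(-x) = exp(2*sinh(x)) + C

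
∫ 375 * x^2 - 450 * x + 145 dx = 125*x^3 - 225*x^2 + 145*x + C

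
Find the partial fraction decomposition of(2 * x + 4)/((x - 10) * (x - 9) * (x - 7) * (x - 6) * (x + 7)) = -5/(24752*(x + 7)) - 4/(39*(x - 6)) + 3/(14*(x - 7)) - 11/(48*(x - 9)) + 2/(17*(x - 10))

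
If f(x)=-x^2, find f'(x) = -2*x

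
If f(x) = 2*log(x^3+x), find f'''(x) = (12*x^6 - 12*x^4 + 12*x^2 + 4)/(x^9 + 3*x^7 + 3*x^5 + x^3)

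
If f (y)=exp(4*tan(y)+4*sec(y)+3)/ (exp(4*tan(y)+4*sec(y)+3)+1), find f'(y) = 4*(sin(y) + 1)*exp(3)*exp(4/cos(y))*exp(4*tan(y))/((exp(3)*exp(4/cos(y))*exp(4*tan(y)) + 1)^2*cos(y)^2)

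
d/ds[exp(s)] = exp(s)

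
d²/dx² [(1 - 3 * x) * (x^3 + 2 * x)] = -36*x^2 + 6*x - 12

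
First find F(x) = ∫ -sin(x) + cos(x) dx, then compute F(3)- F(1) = cos(3) - sin(1) - cos(1) + sin(3)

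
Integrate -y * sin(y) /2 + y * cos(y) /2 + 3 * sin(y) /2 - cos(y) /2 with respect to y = sqrt(2)*(y - 2)*sin(y + pi/4)/2 + C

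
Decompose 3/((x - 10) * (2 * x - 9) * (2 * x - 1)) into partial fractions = 3/(76*(2*x - 1)) - 3/(44*(2*x - 9)) + 3/(209*(x - 10))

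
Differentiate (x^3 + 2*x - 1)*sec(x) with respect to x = (x^3*sin(x)/cos(x) + 3*x^2 + 2*x*sin(x)/cos(x) - sin(x)/cos(x) + 2)/cos(x)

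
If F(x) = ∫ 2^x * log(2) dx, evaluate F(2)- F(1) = 2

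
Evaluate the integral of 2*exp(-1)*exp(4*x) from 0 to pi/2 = -exp(-1)/2 + exp(-1 + 2*pi)/2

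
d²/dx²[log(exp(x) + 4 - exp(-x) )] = (4*exp(3*x) - 4*exp(2*x) - 4*exp(x))/(exp(4*x) + 8*exp(3*x) + 14*exp(2*x) - 8*exp(x) + 1)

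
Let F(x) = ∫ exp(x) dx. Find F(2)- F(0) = -1 + exp(2)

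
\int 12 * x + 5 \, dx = 6*x^2 + 5*x + C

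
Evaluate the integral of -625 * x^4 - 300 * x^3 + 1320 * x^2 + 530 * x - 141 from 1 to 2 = -1266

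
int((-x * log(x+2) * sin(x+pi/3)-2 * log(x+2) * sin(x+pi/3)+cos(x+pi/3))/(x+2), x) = log(x + 2)*cos(x + pi/3) + C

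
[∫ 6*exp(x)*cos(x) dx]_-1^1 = 3*sqrt(2)*(-exp(-1)*cos(pi/4 + 1) + E*sin(pi/4 + 1))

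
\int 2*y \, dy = y^2 + C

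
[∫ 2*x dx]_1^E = -1 + exp(2)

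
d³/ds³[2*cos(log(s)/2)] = (-7*sin(log(s)/2) + 6*cos(log(s)/2))/(4*s^3)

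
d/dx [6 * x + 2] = 6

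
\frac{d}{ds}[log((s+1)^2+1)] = (2*s + 2)/(s^2 + 2*s + 2)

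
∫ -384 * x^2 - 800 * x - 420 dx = -128*x^3 - 400*x^2 - 420*x + C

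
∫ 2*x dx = x^2 + C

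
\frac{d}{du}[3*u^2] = 6*u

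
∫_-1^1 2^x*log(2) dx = 3/2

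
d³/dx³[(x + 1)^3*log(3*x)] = (6*x^3*log(x) + 6*x^3*log(3) + 11*x^3 + 6*x^2 - 3*x + 2)/x^3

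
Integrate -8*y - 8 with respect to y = -4*y^2 - 8*y + C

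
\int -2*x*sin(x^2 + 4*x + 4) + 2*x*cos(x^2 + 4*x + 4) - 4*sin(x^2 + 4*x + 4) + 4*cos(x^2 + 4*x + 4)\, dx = sin((x + 2)^2) + cos((x + 2)^2) + C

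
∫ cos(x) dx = sin(x) + C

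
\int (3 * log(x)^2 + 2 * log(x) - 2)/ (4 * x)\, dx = (log(x)^2 + log(x) - 2)*log(x)/4 + C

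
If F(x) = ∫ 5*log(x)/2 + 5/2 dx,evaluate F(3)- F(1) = 15*log(3)/2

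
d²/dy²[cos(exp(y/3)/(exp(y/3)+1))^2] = (-2*exp(2*y/3)*cos(2*exp(y/3)/(exp(y/3) + 1)) - exp(y/3)*sin(2*exp(y/3)/(exp(y/3) + 1)) + exp(y)*sin(2*exp(y/3)/(exp(y/3) + 1)))/(9*exp(4*y/3) + 54*exp(2*y/3) + 36*exp(y/3) + 36*exp(y) + 9)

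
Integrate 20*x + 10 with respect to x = 10*x^2 + 10*x + C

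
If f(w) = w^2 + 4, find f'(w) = 2*w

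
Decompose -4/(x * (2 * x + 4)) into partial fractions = 1/(x + 2) - 1/x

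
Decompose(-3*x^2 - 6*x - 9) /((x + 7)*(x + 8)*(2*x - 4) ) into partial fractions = -153/(20*(x + 8)) + 19/(3*(x + 7)) - 11/(60*(x - 2))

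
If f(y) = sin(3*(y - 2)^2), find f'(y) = 6*(y - 2)*cos(3*y^2 - 12*y + 12)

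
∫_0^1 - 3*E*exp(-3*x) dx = -E + exp(-2)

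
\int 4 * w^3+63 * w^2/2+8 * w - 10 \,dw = w^4 + 21*w^3/2 + 4*w^2 - 10*w + C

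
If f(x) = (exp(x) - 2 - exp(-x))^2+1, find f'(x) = (2*exp(4*x) - 4*exp(3*x) - 4*exp(x) - 2)*exp(-2*x)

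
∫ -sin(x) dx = cos(x) + C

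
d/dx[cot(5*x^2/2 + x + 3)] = -(5*x + 1)/sin(5*x^2/2 + x + 3)^2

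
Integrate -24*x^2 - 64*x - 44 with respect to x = -8*x^3 - 32*x^2 - 44*x + C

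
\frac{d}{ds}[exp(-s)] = -exp(-s)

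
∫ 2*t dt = t^2 + C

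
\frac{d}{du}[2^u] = 2^u*log(2)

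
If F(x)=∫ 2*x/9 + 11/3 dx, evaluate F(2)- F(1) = 4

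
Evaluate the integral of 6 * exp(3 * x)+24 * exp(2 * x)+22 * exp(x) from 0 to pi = -52 - 2*exp(pi) + 2*(2 + exp(pi))^3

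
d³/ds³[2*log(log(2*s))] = (4*log(s)^2 + 8*log(2)*log(s) + 6*log(s) + 4*log(2)^2 + 4 + 6*log(2))/(s^3*log(s)^3 + 3*s^3*log(2)*log(s)^2 + 3*s^3*log(2)^2*log(s) + s^3*log(2)^3)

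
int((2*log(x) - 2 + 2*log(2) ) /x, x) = (log(2*x) - 1)^2 + C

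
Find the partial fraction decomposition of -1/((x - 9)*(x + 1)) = 1/(10*(x + 1)) - 1/(10*(x - 9))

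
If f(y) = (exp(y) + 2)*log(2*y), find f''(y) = (y^2*exp(y)*log(y) + y^2*exp(y)*log(2) + 2*y*exp(y) - exp(y) - 2)/y^2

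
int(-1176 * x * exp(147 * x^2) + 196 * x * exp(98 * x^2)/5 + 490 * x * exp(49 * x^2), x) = (-20*exp(98*x^2) + exp(49*x^2) + 25)*exp(49*x^2)/5 + C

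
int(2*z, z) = z^2 + C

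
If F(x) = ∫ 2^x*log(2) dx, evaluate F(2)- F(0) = 3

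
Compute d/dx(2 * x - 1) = 2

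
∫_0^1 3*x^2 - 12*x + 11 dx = 6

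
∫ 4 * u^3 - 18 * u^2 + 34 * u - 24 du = u^4 - 6*u^3 + 17*u^2 - 24*u + C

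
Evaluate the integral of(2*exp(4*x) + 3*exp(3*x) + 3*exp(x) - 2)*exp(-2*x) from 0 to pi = -3*exp(-pi) + 3*exp(pi) + (-exp(-pi) + exp(pi))^2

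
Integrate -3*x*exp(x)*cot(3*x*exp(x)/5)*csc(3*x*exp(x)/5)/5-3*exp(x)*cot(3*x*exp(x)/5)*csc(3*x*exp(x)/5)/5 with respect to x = csc(3*x*exp(x)/5) + C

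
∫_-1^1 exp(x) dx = E - exp(-1)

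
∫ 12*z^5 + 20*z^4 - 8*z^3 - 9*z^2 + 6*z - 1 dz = 2*z^6 + 4*z^5 - 2*z^4 - 3*z^3 + 3*z^2 - z + C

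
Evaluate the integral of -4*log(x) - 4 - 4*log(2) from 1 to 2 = -12*log(2)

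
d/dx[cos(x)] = -sin(x)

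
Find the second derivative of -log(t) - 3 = t^(-2)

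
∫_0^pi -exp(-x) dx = -1 + exp(-pi)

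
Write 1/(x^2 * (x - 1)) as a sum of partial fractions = 1/(x - 1) - 1/x - 1/x^2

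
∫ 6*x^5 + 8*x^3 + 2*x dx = x^6 + 2*x^4 + x^2 + C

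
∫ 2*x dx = x^2 + C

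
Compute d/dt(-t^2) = -2*t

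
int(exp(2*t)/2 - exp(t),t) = (exp(t) - 2)^2/4 + C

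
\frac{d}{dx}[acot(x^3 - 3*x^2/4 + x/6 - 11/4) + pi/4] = (-432*x^2 + 216*x - 24)/(144*x^6 - 216*x^5 + 129*x^4 - 828*x^3 + 598*x^2 - 132*x + 1233)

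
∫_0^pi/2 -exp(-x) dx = -1 + exp(-pi/2)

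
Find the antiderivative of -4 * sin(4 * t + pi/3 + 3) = cos(4*t + pi/3 + 3) + C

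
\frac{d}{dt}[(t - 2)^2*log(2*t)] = (2*t^2*log(t) + t^2 + 2*t^2*log(2) - 4*t*log(t) - 4*t - 4*t*log(2) + 4)/t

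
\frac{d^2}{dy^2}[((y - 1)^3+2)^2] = 30*y^4 - 120*y^3 + 180*y^2 - 96*y + 6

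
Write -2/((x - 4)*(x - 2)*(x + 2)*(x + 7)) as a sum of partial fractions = 2/(495*(x + 7)) - 1/(60*(x + 2)) + 1/(36*(x - 2)) - 1/(66*(x - 4))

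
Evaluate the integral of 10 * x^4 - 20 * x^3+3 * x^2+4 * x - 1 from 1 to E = 3 + (-3*E + 2 + 2*exp(2))*(-exp(2) - 2*E - 1 + exp(3))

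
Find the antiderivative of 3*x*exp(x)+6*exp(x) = 3*(x + 1)*exp(x) + C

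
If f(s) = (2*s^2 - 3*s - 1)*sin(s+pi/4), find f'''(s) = -2*s^2*cos(s + pi/4) - 12*s*sin(s + pi/4) + 3*s*cos(s + pi/4) + 9*sin(s + pi/4) + 13*cos(s + pi/4)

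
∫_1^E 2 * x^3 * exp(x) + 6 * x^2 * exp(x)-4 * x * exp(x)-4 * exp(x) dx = 2*E + 2*(-2*E + exp(3))*exp(E)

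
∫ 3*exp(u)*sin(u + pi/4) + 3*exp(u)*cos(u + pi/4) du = 3*exp(u)*sin(u + pi/4) + C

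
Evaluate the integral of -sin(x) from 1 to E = cos(E) - cos(1)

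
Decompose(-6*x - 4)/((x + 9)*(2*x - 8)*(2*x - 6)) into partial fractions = 25/(312*(x + 9)) + 11/(24*(x - 3)) - 7/(13*(x - 4))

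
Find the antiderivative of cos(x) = sin(x) + C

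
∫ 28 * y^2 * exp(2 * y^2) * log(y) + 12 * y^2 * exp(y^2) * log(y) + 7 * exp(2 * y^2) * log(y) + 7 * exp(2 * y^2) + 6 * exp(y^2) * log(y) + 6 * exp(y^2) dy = y*(7*exp(y^2) + 6)*exp(y^2)*log(y) + C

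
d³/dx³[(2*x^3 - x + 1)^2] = 480*x^3 - 96*x + 24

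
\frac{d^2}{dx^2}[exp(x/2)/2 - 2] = exp(x/2)/8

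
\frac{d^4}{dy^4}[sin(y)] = sin(y)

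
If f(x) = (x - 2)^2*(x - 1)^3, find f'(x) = 5*x^4 - 28*x^3 + 57*x^2 - 50*x + 16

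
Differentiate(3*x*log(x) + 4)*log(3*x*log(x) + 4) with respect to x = 3*log(x)*log(3*x*log(x) + 4) + 3*log(x) + 3*log(3*x*log(x) + 4) + 3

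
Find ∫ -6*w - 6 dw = -3*w^2 - 6*w + C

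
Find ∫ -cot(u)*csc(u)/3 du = csc(u)/3 + C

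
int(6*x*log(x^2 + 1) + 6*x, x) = 3*(x^2 + 1)*log(x^2 + 1) + C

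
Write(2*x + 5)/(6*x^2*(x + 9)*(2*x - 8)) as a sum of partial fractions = 1/(972*(x + 9)) + 1/(192*(x - 4)) - 97/(15552*x) - 5/(432*x^2)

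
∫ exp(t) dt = exp(t) + C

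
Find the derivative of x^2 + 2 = 2*x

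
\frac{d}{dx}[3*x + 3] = 3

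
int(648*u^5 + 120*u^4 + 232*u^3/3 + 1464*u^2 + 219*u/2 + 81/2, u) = 108*u^6 + 24*u^5 + 58*u^4/3 + 488*u^3 + 219*u^2/4 + 81*u/2 + C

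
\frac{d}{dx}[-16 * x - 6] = -16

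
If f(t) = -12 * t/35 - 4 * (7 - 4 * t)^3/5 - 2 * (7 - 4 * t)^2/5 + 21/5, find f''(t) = 1536*t/5 - 2752/5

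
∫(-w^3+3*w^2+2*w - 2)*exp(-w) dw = w*(w^2 - 2)*exp(-w) + C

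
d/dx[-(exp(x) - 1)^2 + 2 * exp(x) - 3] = -2*exp(2*x) + 4*exp(x)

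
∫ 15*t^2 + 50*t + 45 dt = 5*t^3 + 25*t^2 + 45*t + C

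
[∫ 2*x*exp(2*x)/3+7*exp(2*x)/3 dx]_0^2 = -1 + 5*exp(4)/3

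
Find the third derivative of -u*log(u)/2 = 1/(2*u^2)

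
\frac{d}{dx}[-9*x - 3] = -9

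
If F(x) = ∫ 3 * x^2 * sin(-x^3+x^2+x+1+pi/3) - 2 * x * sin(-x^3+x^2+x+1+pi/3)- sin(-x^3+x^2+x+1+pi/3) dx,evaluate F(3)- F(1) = sin(pi/6 + 14) - cos(pi/3 + 2)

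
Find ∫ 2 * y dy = y^2 + C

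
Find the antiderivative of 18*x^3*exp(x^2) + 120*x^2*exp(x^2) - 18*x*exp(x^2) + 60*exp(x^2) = (9*x^2 + 60*x - 18)*exp(x^2) + C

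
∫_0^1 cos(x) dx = sin(1)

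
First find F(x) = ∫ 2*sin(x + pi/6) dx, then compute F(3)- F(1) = 2*cos(pi/6 + 1) - 2*cos(pi/6 + 3)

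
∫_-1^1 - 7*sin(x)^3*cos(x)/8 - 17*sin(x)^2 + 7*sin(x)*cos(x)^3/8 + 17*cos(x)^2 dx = 17*sin(2)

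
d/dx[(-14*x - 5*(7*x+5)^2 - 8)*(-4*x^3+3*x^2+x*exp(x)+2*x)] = 4900*x^4 - 245*x^3*exp(x) + 2884*x^3 - 1099*x^2*exp(x) - 3150*x^2 - 861*x*exp(x) - 2254*x - 133*exp(x) - 266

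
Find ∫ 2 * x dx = x^2 + C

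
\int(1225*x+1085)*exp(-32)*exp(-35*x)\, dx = (-35*x - 32)*exp(-35*x - 32) + C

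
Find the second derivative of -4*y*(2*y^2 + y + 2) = -48*y - 8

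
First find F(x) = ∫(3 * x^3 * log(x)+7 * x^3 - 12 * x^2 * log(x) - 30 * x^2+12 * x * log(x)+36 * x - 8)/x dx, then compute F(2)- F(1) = 2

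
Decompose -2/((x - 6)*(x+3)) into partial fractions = 2/(9*(x + 3)) - 2/(9*(x - 6))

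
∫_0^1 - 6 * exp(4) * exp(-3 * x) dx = -2*exp(4) + 2*E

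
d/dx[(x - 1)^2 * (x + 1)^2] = 4*x^3 - 4*x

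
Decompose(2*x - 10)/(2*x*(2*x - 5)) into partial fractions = -1/(2*x - 5) + 1/x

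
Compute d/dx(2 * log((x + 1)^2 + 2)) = (4*x + 4)/(x^2 + 2*x + 3)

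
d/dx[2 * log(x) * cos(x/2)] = (-x*log(x)*sin(x/2) + 2*cos(x/2))/x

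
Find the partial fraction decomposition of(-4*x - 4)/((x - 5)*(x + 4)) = -4/(3*(x + 4)) - 8/(3*(x - 5))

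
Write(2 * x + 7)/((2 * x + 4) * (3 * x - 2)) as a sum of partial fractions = 25/(16*(3*x - 2)) - 3/(16*(x + 2))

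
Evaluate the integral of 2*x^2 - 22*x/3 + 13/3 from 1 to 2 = -2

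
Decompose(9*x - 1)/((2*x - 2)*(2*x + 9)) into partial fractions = 83/(22*(2*x + 9)) + 4/(11*(x - 1))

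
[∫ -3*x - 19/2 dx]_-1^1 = -19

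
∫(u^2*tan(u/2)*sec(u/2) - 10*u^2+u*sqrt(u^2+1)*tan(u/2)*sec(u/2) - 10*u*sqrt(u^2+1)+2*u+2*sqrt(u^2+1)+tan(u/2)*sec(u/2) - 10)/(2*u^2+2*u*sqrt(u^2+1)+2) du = -5*u + log(u + sqrt(u^2 + 1)) + sec(u/2) + C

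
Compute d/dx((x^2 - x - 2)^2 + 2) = 4*x^3 - 6*x^2 - 6*x + 4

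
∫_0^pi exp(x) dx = -1 + exp(pi)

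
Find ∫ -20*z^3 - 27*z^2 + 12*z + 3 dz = -5*z^4 - 9*z^3 + 6*z^2 + 3*z + C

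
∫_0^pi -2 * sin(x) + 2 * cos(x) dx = -4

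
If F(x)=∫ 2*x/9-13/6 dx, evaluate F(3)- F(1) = -31/9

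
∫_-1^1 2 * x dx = 0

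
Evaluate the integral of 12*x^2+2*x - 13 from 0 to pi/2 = (5 + 2*pi)*(-2 - pi/2 + pi^2/4) + 10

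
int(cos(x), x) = sin(x) + C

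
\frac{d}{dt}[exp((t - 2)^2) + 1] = 2*t*exp(t^2 - 4*t + 4) - 4*exp(t^2 - 4*t + 4)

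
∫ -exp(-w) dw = exp(-w) + C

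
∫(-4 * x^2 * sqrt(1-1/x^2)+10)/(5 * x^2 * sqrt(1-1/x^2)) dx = -4*x/5 - 2*acsc(x) + C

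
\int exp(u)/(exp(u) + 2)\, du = log(2*exp(u) + 4) + C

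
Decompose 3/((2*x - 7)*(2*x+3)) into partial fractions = -3/(10*(2*x + 3)) + 3/(10*(2*x - 7))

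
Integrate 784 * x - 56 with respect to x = 392*x^2 - 56*x + C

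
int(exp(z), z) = exp(z) + C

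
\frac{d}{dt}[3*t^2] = 6*t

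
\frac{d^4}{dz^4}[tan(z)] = 24*tan(z)^5 + 40*tan(z)^3 + 16*tan(z)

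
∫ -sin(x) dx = cos(x) + C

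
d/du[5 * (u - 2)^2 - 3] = 10*u - 20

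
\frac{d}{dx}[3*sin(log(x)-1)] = 3*cos(log(x) - 1)/x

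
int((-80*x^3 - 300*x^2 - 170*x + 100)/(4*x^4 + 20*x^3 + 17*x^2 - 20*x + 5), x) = -5*log((2*x^2 + 5*x - 2)^2 + 1) + C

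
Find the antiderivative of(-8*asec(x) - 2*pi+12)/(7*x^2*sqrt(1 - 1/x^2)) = -(4*asec(x) + pi)^2/28 + 12*asec(x)/7 + C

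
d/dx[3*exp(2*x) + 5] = 6*exp(2*x)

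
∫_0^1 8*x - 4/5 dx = 16/5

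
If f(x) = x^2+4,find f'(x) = 2*x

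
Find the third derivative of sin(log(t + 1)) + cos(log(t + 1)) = 2*(sin(log(t + 1)) + 2*cos(log(t + 1)))/(t^3 + 3*t^2 + 3*t + 1)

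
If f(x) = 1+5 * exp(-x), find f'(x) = -5*exp(-x)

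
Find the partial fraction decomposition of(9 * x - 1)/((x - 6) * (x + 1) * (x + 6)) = -11/(12*(x + 6)) + 2/(7*(x + 1)) + 53/(84*(x - 6))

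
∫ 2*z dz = z^2 + C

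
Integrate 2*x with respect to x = x^2 + C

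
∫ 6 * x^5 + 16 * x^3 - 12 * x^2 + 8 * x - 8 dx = x^6 + 4*x^4 - 4*x^3 + 4*x^2 - 8*x + C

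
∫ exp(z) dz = exp(z) + C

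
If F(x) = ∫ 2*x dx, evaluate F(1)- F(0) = 1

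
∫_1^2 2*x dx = 3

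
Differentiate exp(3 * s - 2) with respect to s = 3*exp(3*s - 2)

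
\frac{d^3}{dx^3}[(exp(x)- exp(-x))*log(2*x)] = (x^3*exp(2*x)*log(x) + x^3*exp(2*x)*log(2) + x^3*log(x) + x^3*log(2) + 3*x^2*exp(2*x) - 3*x^2 - 3*x*exp(2*x) - 3*x + 2*exp(2*x) - 2)*exp(-x)/x^3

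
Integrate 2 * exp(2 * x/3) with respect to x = 3*exp(2*x/3) + C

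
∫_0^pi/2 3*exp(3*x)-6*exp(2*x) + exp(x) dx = -2*exp(pi/2) + 2 + (-1 + exp(pi/2))^3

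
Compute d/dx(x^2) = 2*x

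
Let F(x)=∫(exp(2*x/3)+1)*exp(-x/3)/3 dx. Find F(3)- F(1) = -exp(1/3) - exp(-1) + exp(-1/3) + E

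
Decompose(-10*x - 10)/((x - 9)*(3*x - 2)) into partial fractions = 2/(3*x - 2) - 4/(x - 9)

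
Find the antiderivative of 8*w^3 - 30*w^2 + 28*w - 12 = 2*w^4 - 10*w^3 + 14*w^2 - 12*w + C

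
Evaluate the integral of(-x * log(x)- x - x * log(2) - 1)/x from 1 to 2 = -4*log(2)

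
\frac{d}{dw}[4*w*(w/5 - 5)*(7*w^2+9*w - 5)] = 112*w^3/5 - 1992*w^2/5 - 368*w + 100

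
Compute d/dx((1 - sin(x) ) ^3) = -3*(sin(x) - 1)^2*cos(x)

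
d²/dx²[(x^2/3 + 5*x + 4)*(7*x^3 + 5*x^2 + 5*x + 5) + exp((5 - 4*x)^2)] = 140*x^3/3 + 1024*x^2*exp(16*x^2 - 40*x + 25) + 440*x^2 - 2560*x*exp(16*x^2 - 40*x + 25) + 328*x + 1632*exp(16*x^2 - 40*x + 25) + 280/3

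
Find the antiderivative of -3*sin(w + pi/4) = 3*cos(w + pi/4) + C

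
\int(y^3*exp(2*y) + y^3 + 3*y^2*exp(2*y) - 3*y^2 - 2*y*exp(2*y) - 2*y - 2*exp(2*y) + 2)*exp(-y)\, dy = 2*y*(y^2 - 2)*sinh(y) + C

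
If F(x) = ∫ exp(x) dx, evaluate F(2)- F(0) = -1 + exp(2)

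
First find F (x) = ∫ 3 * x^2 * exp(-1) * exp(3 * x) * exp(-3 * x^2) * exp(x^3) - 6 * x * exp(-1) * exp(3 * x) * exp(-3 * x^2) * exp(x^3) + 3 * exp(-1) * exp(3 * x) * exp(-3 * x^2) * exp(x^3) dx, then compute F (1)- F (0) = 1 - exp(-1)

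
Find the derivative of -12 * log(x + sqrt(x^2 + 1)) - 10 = (-12*x - 12*sqrt(x^2 + 1))/(x^2 + x*sqrt(x^2 + 1) + 1)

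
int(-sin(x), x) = cos(x) + C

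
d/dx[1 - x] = -1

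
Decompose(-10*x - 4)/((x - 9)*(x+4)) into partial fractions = -36/(13*(x + 4)) - 94/(13*(x - 9))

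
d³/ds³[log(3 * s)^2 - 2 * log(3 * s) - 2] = (4*log(s) - 10 + 4*log(3))/s^3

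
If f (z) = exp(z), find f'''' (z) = exp(z)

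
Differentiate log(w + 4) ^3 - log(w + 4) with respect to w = (3*log(w + 4)^2 - 1)/(w + 4)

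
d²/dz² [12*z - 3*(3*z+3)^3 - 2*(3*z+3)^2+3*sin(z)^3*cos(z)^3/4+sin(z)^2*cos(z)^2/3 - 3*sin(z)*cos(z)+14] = -486*z + 45*(1 - cos(2*z))^2*sin(2*z)/16 + 4*(1 - cos(2*z))^2/3 + 9*(cos(2*z) + 1)^2*sin(2*z)/16 + 3*sin(2*z)/2 + 9*sin(4*z)/4 + 8*cos(2*z)/3 - 524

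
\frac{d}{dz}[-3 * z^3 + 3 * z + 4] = 3 - 9*z^2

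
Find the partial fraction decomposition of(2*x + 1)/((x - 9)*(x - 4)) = -9/(5*(x - 4)) + 19/(5*(x - 9))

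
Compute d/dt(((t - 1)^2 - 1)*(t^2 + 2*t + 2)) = 4*t^3 - 4*t - 4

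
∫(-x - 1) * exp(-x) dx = (x + 2)*exp(-x) + C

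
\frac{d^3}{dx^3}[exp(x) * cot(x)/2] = (-5/2 + 7/(2*tan(x)) - 11/(2*tan(x)^2) + 3/tan(x)^3 - 3/tan(x)^4)*exp(x)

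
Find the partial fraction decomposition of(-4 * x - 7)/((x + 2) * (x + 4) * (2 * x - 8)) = 9/(32*(x + 4)) - 1/(24*(x + 2)) - 23/(96*(x - 4))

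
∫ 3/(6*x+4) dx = log(-3*x - 2)/2 + C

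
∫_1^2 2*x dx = 3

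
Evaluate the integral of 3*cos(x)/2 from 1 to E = -3*sin(1)/2 + 3*sin(E)/2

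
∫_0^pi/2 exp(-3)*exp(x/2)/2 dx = -exp(-3) + exp(-3 + pi/4)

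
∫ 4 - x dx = -x^2/2 + 4*x + C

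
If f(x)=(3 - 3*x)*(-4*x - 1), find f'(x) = 24*x - 9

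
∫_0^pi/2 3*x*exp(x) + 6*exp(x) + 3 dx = -6 + (1 + exp(pi/2))*(3 + 3*pi/2)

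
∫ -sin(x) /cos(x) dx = log(4*cos(x)) + C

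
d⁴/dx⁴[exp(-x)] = exp(-x)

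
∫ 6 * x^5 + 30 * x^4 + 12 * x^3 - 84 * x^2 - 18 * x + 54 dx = x^6 + 6*x^5 + 3*x^4 - 28*x^3 - 9*x^2 + 54*x + C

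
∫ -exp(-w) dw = exp(-w) + C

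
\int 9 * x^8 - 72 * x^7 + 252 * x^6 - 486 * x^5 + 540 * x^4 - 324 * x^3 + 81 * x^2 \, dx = x^9 - 9*x^8 + 36*x^7 - 81*x^6 + 108*x^5 - 81*x^4 + 27*x^3 + C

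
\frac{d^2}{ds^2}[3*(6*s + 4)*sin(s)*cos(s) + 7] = -36*s*sin(2*s) - 24*sin(2*s) + 36*cos(2*s)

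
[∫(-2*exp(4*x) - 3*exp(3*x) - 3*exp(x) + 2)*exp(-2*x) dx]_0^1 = -3*E - (E - exp(-1))^2 + 3*exp(-1)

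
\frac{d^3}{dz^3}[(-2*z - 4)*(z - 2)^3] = 48 - 48*z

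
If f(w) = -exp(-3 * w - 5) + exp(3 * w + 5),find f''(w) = (9*exp(6*w + 10) - 9)*exp(-3*w - 5)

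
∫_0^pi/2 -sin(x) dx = -1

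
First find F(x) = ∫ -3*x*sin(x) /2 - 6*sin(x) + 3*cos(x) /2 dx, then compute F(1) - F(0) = -6 + 15*cos(1)/2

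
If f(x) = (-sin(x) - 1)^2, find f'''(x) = -2*(4*sin(x) + 1)*cos(x)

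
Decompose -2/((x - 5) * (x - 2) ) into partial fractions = 2/(3*(x - 2)) - 2/(3*(x - 5))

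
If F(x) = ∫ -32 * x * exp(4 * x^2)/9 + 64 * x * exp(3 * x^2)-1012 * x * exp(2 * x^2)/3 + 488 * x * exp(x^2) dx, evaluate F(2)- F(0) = -4*(-4*exp(4) + 7 + exp(8)/3)^2 - 5*exp(8)/3 + 235/9 + 20*exp(4)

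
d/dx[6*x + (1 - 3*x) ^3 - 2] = -81*x^2 + 54*x - 3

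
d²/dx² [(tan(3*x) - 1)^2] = 54*tan(3*x)^4 - 36*tan(3*x)^3 + 72*tan(3*x)^2 - 36*tan(3*x) + 18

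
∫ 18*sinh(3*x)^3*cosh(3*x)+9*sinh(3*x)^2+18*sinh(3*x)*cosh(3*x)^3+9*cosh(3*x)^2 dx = 3*sinh(6*x)/2 + 3*cosh(12*x)/8 + C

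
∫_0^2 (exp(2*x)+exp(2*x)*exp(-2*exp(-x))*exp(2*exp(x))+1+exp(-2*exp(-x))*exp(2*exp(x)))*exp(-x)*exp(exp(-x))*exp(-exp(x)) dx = -exp(-exp(2) + exp(-2)) + exp(-exp(-2) + exp(2))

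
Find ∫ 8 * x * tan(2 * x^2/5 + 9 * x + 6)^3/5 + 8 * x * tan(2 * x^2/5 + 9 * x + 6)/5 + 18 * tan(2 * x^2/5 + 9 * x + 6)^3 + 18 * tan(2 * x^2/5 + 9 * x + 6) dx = tan(2*x^2/5 + 9*x + 6)^2 + C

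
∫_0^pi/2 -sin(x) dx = -1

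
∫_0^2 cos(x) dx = sin(2)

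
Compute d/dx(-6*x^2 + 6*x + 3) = 6 - 12*x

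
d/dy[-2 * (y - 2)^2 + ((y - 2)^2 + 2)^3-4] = 6*y^5 - 60*y^4 + 264*y^3 - 624*y^2 + 788*y - 424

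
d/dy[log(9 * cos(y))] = -tan(y)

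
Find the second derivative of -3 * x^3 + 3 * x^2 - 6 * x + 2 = 6 - 18*x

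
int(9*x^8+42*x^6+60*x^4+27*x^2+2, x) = x^9 + 6*x^7 + 12*x^5 + 9*x^3 + 2*x + C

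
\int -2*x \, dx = -x^2 + C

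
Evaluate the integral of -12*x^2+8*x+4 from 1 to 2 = -12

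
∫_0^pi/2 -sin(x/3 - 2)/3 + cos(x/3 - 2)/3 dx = (-1 + sqrt(3))*sin(pi/6 + 2)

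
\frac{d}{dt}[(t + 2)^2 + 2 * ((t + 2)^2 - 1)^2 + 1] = 8*t^3 + 48*t^2 + 90*t + 52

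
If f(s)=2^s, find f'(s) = 2^s*log(2)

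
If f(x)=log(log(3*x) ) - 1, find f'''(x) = (2*log(x)^2 + 3*log(x) + 4*log(3)*log(x) + 2 + 2*log(3)^2 + 3*log(3))/(x^3*log(x)^3 + 3*x^3*log(3)*log(x)^2 + 3*x^3*log(3)^2*log(x) + x^3*log(3)^3)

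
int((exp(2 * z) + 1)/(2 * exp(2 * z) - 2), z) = log(2*sinh(z))/2 + C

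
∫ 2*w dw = w^2 + C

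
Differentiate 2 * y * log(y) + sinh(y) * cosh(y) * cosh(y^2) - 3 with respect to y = 2*y*sinh(y)*sinh(y^2)*cosh(y) + 2*log(y) + sinh(y)^2*cosh(y^2) + cosh(y)^2*cosh(y^2) + 2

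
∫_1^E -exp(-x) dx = -exp(-1) + exp(-E)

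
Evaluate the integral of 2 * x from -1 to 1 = 0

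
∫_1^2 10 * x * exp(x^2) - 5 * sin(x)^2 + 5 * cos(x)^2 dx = -5*E - 5*sin(2)/2 + 5*sin(4)/2 + 5*exp(4)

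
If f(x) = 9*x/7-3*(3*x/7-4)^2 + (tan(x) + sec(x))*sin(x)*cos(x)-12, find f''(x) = -4*sin(x)^2 - sin(x) + 44/49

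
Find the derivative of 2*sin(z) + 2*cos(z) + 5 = -2*sin(z) + 2*cos(z)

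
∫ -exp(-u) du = exp(-u) + C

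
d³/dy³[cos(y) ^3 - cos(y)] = (20 - 27*sin(y)^2)*sin(y)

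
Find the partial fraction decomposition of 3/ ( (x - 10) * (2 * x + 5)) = -6/(25*(2*x + 5)) + 3/(25*(x - 10))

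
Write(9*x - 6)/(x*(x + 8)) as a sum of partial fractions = 39/(4*(x + 8)) - 3/(4*x)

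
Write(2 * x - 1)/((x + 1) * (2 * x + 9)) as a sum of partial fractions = 20/(7*(2*x + 9)) - 3/(7*(x + 1))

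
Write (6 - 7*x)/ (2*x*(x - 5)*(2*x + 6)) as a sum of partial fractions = 9/(32*(x + 3)) - 29/(160*(x - 5)) - 1/(10*x)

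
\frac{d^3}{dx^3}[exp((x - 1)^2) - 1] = 8*x^3*exp(x^2 - 2*x + 1) - 24*x^2*exp(x^2 - 2*x + 1) + 36*x*exp(x^2 - 2*x + 1) - 20*exp(x^2 - 2*x + 1)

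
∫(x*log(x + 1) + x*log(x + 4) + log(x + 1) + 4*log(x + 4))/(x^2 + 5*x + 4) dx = log(x + 1)*log(x + 4) + C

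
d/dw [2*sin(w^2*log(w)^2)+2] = 4*w*(log(w) + 1)*log(w)*cos(w^2*log(w)^2)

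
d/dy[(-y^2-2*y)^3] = -6*y^5 - 30*y^4 - 48*y^3 - 24*y^2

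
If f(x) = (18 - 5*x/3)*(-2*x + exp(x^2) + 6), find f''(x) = -20*x^3*exp(x^2)/3 + 72*x^2*exp(x^2) - 10*x*exp(x^2) + 36*exp(x^2) + 20/3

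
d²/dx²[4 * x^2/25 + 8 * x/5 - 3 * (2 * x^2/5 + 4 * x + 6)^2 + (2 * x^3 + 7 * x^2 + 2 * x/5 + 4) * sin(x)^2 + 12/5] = 4*x^3*cos(2*x) + 12*x^2*sin(2*x) + 14*x^2*cos(2*x) - 144*x^2/25 + 28*x*sin(2*x) - 26*x*cos(2*x)/5 - 258*x/5 + 4*sin(2*x)/5 + cos(2*x) - 2937/25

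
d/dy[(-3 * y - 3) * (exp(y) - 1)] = -3*y*exp(y) - 6*exp(y) + 3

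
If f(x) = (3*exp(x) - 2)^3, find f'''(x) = 729*exp(3*x) - 432*exp(2*x) + 36*exp(x)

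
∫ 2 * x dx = x^2 + C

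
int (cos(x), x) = sin(x) + C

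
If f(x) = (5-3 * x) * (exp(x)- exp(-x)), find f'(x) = (-3*x*exp(2*x) - 3*x + 2*exp(2*x) + 8)*exp(-x)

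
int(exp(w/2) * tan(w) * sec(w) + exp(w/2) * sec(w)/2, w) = exp(w/2)*sec(w) + C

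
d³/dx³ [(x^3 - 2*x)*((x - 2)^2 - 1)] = 60*x^2 - 96*x + 6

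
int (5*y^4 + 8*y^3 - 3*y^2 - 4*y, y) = y^5 + 2*y^4 - y^3 - 2*y^2 + C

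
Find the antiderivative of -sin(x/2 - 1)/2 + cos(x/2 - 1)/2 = sqrt(2)*cos(-x/2 + pi/4 + 1) + C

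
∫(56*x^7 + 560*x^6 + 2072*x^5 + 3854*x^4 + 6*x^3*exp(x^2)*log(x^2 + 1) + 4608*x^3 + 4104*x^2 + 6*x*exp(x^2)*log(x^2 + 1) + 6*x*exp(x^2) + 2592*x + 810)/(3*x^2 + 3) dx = 28*x^6/9 + 112*x^5/3 + 168*x^4 + 366*x^3 + 432*x^2 + 270*x + exp(x^2)*log(x^2 + 1) + C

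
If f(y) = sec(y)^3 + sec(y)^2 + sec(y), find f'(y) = (1 + 2/cos(y) + 3/cos(y)^2)*sin(y)/cos(y)^2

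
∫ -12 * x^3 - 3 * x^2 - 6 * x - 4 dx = -3*x^4 - x^3 - 3*x^2 - 4*x + C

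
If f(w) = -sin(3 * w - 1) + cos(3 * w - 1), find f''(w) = -9*sqrt(2)*cos(3*w - 1 + pi/4)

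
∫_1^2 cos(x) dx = -sin(1) + sin(2)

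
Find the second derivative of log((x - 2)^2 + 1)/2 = (-x^2 + 4*x - 3)/(x^4 - 8*x^3 + 26*x^2 - 40*x + 25)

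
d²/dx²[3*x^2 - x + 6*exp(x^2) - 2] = 24*x^2*exp(x^2) + 12*exp(x^2) + 6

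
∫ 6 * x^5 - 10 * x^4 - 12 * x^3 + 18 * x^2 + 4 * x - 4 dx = x^6 - 2*x^5 - 3*x^4 + 6*x^3 + 2*x^2 - 4*x + C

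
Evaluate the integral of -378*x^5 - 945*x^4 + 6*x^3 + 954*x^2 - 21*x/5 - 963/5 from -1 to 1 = -636/5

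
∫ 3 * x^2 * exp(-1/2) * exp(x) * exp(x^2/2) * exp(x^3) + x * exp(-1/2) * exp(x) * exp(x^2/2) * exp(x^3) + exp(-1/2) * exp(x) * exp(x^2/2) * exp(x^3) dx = exp(x^3 + x^2/2 + x - 1/2) + C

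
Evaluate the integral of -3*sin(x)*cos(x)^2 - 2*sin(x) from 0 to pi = -6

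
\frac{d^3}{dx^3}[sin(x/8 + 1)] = -cos(x/8 + 1)/512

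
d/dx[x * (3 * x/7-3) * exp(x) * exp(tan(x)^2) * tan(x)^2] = 3*(2*x^2*tan(x)^4/7 + 4*x^2*tan(x)^2/7 + x^2*tan(x)/7 + 2*x^2/7 - 2*x*tan(x)^4 - 4*x*tan(x)^2 - 5*x*tan(x)/7 - 2*x - tan(x))*exp(x + tan(x)^2)*tan(x)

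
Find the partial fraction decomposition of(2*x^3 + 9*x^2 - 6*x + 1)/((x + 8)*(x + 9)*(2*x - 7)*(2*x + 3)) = -47/(975*(2*x + 3)) + 352/(2875*(2*x - 7)) + 674/(375*(x + 9)) - 399/(299*(x + 8))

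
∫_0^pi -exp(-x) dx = -1 + exp(-pi)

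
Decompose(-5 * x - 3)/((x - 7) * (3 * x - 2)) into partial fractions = 1/(3*x - 2) - 2/(x - 7)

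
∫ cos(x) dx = sin(x) + C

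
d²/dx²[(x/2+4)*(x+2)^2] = 3*x + 12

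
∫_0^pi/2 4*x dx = pi^2/2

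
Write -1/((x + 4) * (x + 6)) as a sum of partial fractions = 1/(2*(x + 6)) - 1/(2*(x + 4))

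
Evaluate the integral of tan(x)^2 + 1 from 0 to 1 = tan(1)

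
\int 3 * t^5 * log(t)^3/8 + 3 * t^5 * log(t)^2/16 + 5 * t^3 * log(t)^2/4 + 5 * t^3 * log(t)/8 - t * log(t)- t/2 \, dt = t^2*(t^4*log(t)^2 + 5*t^2*log(t) - 8)*log(t)/16 + C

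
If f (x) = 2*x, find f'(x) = 2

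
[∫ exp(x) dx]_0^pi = -1 + exp(pi)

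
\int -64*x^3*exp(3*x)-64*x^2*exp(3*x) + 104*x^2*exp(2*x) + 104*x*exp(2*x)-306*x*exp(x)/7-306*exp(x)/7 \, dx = 2*x*(-224*x^2*exp(2*x) + 546*x*exp(x) - 459)*exp(x)/21 + C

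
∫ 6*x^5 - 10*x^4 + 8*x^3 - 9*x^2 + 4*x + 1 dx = x^6 - 2*x^5 + 2*x^4 - 3*x^3 + 2*x^2 + x + C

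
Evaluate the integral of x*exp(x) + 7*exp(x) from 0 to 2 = -6 + 8*exp(2)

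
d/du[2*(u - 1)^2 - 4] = 4*u - 4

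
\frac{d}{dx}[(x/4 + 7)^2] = x/8 + 7/2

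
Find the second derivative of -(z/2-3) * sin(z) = z*sin(z)/2 - 3*sin(z) - cos(z)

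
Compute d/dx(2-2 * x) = -2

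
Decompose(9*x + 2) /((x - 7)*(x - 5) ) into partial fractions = -47/(2*(x - 5)) + 65/(2*(x - 7))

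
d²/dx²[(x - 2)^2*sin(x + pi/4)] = -x^2*sin(x + pi/4) + 4*sqrt(2)*x*cos(x) + 3*sqrt(2)*sin(x) - 5*sqrt(2)*cos(x)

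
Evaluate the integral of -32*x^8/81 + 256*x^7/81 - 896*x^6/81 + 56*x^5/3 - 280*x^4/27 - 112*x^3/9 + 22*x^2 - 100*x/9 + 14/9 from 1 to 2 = -818/729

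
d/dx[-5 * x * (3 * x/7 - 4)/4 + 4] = 5 - 15*x/14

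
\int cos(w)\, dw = sin(w) + C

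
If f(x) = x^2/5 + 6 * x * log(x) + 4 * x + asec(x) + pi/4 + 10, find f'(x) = (2*x^3*sqrt(1 - 1/x^2) + 30*x^2*sqrt(1 - 1/x^2)*log(x) + 50*x^2*sqrt(1 - 1/x^2) + 5)/(5*x^2*sqrt(1 - 1/x^2))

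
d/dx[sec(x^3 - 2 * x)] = 3*x^2*tan(x^3 - 2*x)*sec(x^3 - 2*x) - 2*tan(x^3 - 2*x)*sec(x^3 - 2*x)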